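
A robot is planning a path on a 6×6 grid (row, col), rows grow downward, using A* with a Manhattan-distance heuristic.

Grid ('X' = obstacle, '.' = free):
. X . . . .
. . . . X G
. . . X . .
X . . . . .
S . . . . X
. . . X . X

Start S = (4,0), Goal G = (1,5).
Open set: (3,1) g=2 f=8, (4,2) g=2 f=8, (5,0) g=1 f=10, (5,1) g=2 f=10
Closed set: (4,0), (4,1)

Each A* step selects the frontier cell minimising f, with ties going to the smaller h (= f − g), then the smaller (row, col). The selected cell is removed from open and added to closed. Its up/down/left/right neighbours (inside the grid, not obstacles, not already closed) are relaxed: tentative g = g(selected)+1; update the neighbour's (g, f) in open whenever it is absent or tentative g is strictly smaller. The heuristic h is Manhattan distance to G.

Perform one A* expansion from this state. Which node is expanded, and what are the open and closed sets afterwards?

step 1: expand (3,1) (f=8, h=6) → closed; open now [(2,1) g=3 f=8, (3,2) g=3 f=8, (4,2) g=2 f=8, (5,0) g=1 f=10, (5,1) g=2 f=10]

expanded=(3,1); open=[(2,1) g=3 f=8, (3,2) g=3 f=8, (4,2) g=2 f=8, (5,0) g=1 f=10, (5,1) g=2 f=10]; closed=[(3,1), (4,0), (4,1)]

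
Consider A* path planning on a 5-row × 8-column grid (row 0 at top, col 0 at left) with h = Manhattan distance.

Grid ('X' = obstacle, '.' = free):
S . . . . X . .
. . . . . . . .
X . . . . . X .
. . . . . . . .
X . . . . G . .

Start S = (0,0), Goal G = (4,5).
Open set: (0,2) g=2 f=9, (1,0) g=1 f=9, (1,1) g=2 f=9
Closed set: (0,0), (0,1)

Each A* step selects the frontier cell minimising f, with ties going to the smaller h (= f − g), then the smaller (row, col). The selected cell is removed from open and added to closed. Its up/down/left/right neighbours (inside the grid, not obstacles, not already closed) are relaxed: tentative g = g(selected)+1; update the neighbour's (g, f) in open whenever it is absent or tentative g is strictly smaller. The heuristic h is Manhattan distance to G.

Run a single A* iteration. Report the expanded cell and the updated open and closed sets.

expanded=(0,2); open=[(0,3) g=3 f=9, (1,0) g=1 f=9, (1,1) g=2 f=9, (1,2) g=3 f=9]; closed=[(0,0), (0,1), (0,2)]

step 1: expand (0,2) (f=9, h=7) → closed; open now [(0,3) g=3 f=9, (1,0) g=1 f=9, (1,1) g=2 f=9, (1,2) g=3 f=9]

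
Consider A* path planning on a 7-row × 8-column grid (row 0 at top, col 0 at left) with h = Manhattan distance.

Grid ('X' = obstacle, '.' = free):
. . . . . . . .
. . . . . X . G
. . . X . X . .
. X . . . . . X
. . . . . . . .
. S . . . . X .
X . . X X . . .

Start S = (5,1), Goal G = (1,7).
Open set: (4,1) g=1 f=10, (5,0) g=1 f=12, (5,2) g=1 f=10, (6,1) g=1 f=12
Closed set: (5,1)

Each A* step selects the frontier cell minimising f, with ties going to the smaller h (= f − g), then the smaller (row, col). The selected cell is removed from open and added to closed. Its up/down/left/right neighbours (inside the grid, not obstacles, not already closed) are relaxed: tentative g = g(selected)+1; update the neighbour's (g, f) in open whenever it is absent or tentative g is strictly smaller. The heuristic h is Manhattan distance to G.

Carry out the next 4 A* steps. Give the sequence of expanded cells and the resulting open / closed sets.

order=[(4,1) → (4,2) → (3,2) → (2,2)]; open=[(1,2) g=5 f=10, (2,1) g=5 f=12, (3,3) g=4 f=10, (4,0) g=2 f=12, (4,3) g=3 f=10, (5,0) g=1 f=12, (5,2) g=1 f=10, (6,1) g=1 f=12]; closed=[(2,2), (3,2), (4,1), (4,2), (5,1)]

step 1: expand (4,1) (f=10, h=9) → closed; open now [(4,0) g=2 f=12, (4,2) g=2 f=10, (5,0) g=1 f=12, (5,2) g=1 f=10, (6,1) g=1 f=12]
step 2: expand (4,2) (f=10, h=8) → closed; open now [(3,2) g=3 f=10, (4,0) g=2 f=12, (4,3) g=3 f=10, (5,0) g=1 f=12, (5,2) g=1 f=10, (6,1) g=1 f=12]
step 3: expand (3,2) (f=10, h=7) → closed; open now [(2,2) g=4 f=10, (3,3) g=4 f=10, (4,0) g=2 f=12, (4,3) g=3 f=10, (5,0) g=1 f=12, (5,2) g=1 f=10, (6,1) g=1 f=12]
step 4: expand (2,2) (f=10, h=6) → closed; open now [(1,2) g=5 f=10, (2,1) g=5 f=12, (3,3) g=4 f=10, (4,0) g=2 f=12, (4,3) g=3 f=10, (5,0) g=1 f=12, (5,2) g=1 f=10, (6,1) g=1 f=12]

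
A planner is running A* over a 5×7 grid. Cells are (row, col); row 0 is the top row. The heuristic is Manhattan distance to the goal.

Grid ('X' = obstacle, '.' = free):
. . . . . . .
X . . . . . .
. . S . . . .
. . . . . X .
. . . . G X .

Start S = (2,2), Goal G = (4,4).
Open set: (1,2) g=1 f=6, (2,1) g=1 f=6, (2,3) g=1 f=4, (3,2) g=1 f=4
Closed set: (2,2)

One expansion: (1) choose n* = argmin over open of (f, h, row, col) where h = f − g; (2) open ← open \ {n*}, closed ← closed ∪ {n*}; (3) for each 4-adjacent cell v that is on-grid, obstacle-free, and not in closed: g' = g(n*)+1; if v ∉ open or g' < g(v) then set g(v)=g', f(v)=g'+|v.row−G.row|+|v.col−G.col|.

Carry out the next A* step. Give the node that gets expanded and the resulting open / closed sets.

expanded=(2,3); open=[(1,2) g=1 f=6, (1,3) g=2 f=6, (2,1) g=1 f=6, (2,4) g=2 f=4, (3,2) g=1 f=4, (3,3) g=2 f=4]; closed=[(2,2), (2,3)]

step 1: expand (2,3) (f=4, h=3) → closed; open now [(1,2) g=1 f=6, (1,3) g=2 f=6, (2,1) g=1 f=6, (2,4) g=2 f=4, (3,2) g=1 f=4, (3,3) g=2 f=4]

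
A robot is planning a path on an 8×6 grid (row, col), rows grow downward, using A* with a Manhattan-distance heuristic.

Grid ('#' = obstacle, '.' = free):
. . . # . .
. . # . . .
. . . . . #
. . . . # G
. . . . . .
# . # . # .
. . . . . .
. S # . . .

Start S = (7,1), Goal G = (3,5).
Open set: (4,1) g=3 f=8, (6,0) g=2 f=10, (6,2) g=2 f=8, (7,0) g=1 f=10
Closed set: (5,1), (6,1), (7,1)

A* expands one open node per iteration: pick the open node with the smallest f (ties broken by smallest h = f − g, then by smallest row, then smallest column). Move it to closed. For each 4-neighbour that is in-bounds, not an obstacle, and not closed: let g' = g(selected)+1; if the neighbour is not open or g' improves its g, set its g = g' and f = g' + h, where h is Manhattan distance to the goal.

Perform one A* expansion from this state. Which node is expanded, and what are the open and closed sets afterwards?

expanded=(4,1); open=[(3,1) g=4 f=8, (4,0) g=4 f=10, (4,2) g=4 f=8, (6,0) g=2 f=10, (6,2) g=2 f=8, (7,0) g=1 f=10]; closed=[(4,1), (5,1), (6,1), (7,1)]

step 1: expand (4,1) (f=8, h=5) → closed; open now [(3,1) g=4 f=8, (4,0) g=4 f=10, (4,2) g=4 f=8, (6,0) g=2 f=10, (6,2) g=2 f=8, (7,0) g=1 f=10]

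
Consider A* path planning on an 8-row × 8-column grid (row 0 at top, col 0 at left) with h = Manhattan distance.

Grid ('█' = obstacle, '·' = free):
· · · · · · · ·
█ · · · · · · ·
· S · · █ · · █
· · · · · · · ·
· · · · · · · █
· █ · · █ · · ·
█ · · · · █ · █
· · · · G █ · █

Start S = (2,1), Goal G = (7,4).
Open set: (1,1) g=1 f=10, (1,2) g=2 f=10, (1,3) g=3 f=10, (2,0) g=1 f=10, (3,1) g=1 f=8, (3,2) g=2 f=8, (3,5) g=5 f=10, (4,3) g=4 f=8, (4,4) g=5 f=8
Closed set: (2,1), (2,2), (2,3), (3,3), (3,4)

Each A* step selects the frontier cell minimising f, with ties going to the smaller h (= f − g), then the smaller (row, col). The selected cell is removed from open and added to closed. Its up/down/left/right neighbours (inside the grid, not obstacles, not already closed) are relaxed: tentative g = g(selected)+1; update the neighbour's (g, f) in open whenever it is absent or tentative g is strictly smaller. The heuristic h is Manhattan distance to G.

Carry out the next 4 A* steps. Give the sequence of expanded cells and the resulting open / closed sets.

order=[(4,4) → (4,3) → (5,3) → (6,3)]; open=[(1,1) g=1 f=10, (1,2) g=2 f=10, (1,3) g=3 f=10, (2,0) g=1 f=10, (3,1) g=1 f=8, (3,2) g=2 f=8, (3,5) g=5 f=10, (4,2) g=5 f=10, (4,5) g=6 f=10, (5,2) g=6 f=10, (6,2) g=7 f=10, (6,4) g=7 f=8, (7,3) g=7 f=8]; closed=[(2,1), (2,2), (2,3), (3,3), (3,4), (4,3), (4,4), (5,3), (6,3)]

step 1: expand (4,4) (f=8, h=3) → closed; open now [(1,1) g=1 f=10, (1,2) g=2 f=10, (1,3) g=3 f=10, (2,0) g=1 f=10, (3,1) g=1 f=8, (3,2) g=2 f=8, (3,5) g=5 f=10, (4,3) g=4 f=8, (4,5) g=6 f=10]
step 2: expand (4,3) (f=8, h=4) → closed; open now [(1,1) g=1 f=10, (1,2) g=2 f=10, (1,3) g=3 f=10, (2,0) g=1 f=10, (3,1) g=1 f=8, (3,2) g=2 f=8, (3,5) g=5 f=10, (4,2) g=5 f=10, (4,5) g=6 f=10, (5,3) g=5 f=8]
step 3: expand (5,3) (f=8, h=3) → closed; open now [(1,1) g=1 f=10, (1,2) g=2 f=10, (1,3) g=3 f=10, (2,0) g=1 f=10, (3,1) g=1 f=8, (3,2) g=2 f=8, (3,5) g=5 f=10, (4,2) g=5 f=10, (4,5) g=6 f=10, (5,2) g=6 f=10, (6,3) g=6 f=8]
step 4: expand (6,3) (f=8, h=2) → closed; open now [(1,1) g=1 f=10, (1,2) g=2 f=10, (1,3) g=3 f=10, (2,0) g=1 f=10, (3,1) g=1 f=8, (3,2) g=2 f=8, (3,5) g=5 f=10, (4,2) g=5 f=10, (4,5) g=6 f=10, (5,2) g=6 f=10, (6,2) g=7 f=10, (6,4) g=7 f=8, (7,3) g=7 f=8]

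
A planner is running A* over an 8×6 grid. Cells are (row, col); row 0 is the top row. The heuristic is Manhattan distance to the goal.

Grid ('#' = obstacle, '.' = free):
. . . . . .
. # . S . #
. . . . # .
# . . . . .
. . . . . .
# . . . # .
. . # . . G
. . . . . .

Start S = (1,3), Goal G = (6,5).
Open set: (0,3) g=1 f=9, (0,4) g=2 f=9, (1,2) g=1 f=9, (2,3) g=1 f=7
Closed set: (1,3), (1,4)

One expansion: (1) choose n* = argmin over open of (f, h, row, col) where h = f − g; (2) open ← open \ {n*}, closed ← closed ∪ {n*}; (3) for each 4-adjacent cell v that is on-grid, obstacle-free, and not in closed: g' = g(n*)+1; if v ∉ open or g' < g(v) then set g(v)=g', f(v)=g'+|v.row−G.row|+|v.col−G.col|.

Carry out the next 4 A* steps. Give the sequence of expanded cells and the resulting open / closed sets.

order=[(2,3) → (3,3) → (3,4) → (3,5)]; open=[(0,3) g=1 f=9, (0,4) g=2 f=9, (1,2) g=1 f=9, (2,2) g=2 f=9, (2,5) g=5 f=9, (3,2) g=3 f=9, (4,3) g=3 f=7, (4,4) g=4 f=7, (4,5) g=5 f=7]; closed=[(1,3), (1,4), (2,3), (3,3), (3,4), (3,5)]

step 1: expand (2,3) (f=7, h=6) → closed; open now [(0,3) g=1 f=9, (0,4) g=2 f=9, (1,2) g=1 f=9, (2,2) g=2 f=9, (3,3) g=2 f=7]
step 2: expand (3,3) (f=7, h=5) → closed; open now [(0,3) g=1 f=9, (0,4) g=2 f=9, (1,2) g=1 f=9, (2,2) g=2 f=9, (3,2) g=3 f=9, (3,4) g=3 f=7, (4,3) g=3 f=7]
step 3: expand (3,4) (f=7, h=4) → closed; open now [(0,3) g=1 f=9, (0,4) g=2 f=9, (1,2) g=1 f=9, (2,2) g=2 f=9, (3,2) g=3 f=9, (3,5) g=4 f=7, (4,3) g=3 f=7, (4,4) g=4 f=7]
step 4: expand (3,5) (f=7, h=3) → closed; open now [(0,3) g=1 f=9, (0,4) g=2 f=9, (1,2) g=1 f=9, (2,2) g=2 f=9, (2,5) g=5 f=9, (3,2) g=3 f=9, (4,3) g=3 f=7, (4,4) g=4 f=7, (4,5) g=5 f=7]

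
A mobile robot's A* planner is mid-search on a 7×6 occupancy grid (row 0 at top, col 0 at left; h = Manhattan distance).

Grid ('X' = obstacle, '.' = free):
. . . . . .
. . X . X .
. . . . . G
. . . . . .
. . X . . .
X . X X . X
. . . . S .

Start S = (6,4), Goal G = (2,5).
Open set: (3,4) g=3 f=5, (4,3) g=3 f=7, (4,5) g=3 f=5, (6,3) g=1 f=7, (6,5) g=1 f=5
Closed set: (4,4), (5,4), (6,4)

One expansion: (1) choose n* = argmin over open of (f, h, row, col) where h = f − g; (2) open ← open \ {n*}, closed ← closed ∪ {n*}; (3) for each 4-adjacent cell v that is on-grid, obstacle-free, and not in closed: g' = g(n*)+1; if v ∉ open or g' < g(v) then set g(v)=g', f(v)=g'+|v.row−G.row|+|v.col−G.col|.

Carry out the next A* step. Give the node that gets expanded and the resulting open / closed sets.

step 1: expand (3,4) (f=5, h=2) → closed; open now [(2,4) g=4 f=5, (3,3) g=4 f=7, (3,5) g=4 f=5, (4,3) g=3 f=7, (4,5) g=3 f=5, (6,3) g=1 f=7, (6,5) g=1 f=5]

expanded=(3,4); open=[(2,4) g=4 f=5, (3,3) g=4 f=7, (3,5) g=4 f=5, (4,3) g=3 f=7, (4,5) g=3 f=5, (6,3) g=1 f=7, (6,5) g=1 f=5]; closed=[(3,4), (4,4), (5,4), (6,4)]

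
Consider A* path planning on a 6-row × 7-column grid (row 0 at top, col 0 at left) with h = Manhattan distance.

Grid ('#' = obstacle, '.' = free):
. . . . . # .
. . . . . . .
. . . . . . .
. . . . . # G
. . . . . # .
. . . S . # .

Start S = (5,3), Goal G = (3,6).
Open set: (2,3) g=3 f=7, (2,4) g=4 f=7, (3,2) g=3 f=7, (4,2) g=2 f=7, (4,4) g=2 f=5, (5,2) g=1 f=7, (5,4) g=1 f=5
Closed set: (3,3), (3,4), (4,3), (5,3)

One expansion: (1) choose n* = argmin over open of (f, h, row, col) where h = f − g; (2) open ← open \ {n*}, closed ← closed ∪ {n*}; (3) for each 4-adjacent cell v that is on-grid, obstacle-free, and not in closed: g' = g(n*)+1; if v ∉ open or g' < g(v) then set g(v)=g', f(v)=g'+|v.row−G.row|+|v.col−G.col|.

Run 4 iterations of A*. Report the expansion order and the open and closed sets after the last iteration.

order=[(4,4) → (5,4) → (2,4) → (2,5)]; open=[(1,4) g=5 f=9, (1,5) g=6 f=9, (2,3) g=3 f=7, (2,6) g=6 f=7, (3,2) g=3 f=7, (4,2) g=2 f=7, (5,2) g=1 f=7]; closed=[(2,4), (2,5), (3,3), (3,4), (4,3), (4,4), (5,3), (5,4)]

step 1: expand (4,4) (f=5, h=3) → closed; open now [(2,3) g=3 f=7, (2,4) g=4 f=7, (3,2) g=3 f=7, (4,2) g=2 f=7, (5,2) g=1 f=7, (5,4) g=1 f=5]
step 2: expand (5,4) (f=5, h=4) → closed; open now [(2,3) g=3 f=7, (2,4) g=4 f=7, (3,2) g=3 f=7, (4,2) g=2 f=7, (5,2) g=1 f=7]
step 3: expand (2,4) (f=7, h=3) → closed; open now [(1,4) g=5 f=9, (2,3) g=3 f=7, (2,5) g=5 f=7, (3,2) g=3 f=7, (4,2) g=2 f=7, (5,2) g=1 f=7]
step 4: expand (2,5) (f=7, h=2) → closed; open now [(1,4) g=5 f=9, (1,5) g=6 f=9, (2,3) g=3 f=7, (2,6) g=6 f=7, (3,2) g=3 f=7, (4,2) g=2 f=7, (5,2) g=1 f=7]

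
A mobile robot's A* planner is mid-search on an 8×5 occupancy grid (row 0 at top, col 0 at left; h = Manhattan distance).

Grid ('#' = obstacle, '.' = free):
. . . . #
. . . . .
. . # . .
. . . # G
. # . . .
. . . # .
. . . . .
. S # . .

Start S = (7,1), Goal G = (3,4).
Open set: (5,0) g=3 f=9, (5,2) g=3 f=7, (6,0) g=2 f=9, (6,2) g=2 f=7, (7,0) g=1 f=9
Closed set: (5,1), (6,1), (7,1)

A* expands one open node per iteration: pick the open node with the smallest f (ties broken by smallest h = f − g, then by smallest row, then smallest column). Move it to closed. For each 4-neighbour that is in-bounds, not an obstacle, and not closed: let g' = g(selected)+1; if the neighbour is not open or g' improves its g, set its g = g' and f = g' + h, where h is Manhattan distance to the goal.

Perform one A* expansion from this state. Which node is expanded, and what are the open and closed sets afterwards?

expanded=(5,2); open=[(4,2) g=4 f=7, (5,0) g=3 f=9, (6,0) g=2 f=9, (6,2) g=2 f=7, (7,0) g=1 f=9]; closed=[(5,1), (5,2), (6,1), (7,1)]

step 1: expand (5,2) (f=7, h=4) → closed; open now [(4,2) g=4 f=7, (5,0) g=3 f=9, (6,0) g=2 f=9, (6,2) g=2 f=7, (7,0) g=1 f=9]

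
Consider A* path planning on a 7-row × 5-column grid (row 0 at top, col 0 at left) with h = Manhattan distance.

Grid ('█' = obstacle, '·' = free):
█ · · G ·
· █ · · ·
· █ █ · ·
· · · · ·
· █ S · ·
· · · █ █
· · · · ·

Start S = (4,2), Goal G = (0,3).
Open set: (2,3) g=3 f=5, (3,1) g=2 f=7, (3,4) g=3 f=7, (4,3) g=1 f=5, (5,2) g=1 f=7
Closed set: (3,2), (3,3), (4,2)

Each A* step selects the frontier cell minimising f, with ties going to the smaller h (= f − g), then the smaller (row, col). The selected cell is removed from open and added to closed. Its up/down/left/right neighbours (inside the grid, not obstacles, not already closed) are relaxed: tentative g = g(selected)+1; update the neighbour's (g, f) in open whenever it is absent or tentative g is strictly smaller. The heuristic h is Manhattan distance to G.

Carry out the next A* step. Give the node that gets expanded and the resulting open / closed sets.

expanded=(2,3); open=[(1,3) g=4 f=5, (2,4) g=4 f=7, (3,1) g=2 f=7, (3,4) g=3 f=7, (4,3) g=1 f=5, (5,2) g=1 f=7]; closed=[(2,3), (3,2), (3,3), (4,2)]

step 1: expand (2,3) (f=5, h=2) → closed; open now [(1,3) g=4 f=5, (2,4) g=4 f=7, (3,1) g=2 f=7, (3,4) g=3 f=7, (4,3) g=1 f=5, (5,2) g=1 f=7]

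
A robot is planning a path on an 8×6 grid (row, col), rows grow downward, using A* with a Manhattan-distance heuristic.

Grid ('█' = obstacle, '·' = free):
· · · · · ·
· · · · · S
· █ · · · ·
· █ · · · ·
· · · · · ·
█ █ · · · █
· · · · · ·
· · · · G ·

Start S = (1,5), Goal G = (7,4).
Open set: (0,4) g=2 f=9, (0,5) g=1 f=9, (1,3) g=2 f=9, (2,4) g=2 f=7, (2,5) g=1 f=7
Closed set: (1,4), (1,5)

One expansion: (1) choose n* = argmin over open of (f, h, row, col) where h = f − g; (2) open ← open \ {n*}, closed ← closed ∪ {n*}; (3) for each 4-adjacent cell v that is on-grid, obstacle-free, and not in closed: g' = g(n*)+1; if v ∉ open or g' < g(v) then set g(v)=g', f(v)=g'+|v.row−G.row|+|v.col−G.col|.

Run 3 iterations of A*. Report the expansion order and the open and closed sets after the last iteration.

step 1: expand (2,4) (f=7, h=5) → closed; open now [(0,4) g=2 f=9, (0,5) g=1 f=9, (1,3) g=2 f=9, (2,3) g=3 f=9, (2,5) g=1 f=7, (3,4) g=3 f=7]
step 2: expand (3,4) (f=7, h=4) → closed; open now [(0,4) g=2 f=9, (0,5) g=1 f=9, (1,3) g=2 f=9, (2,3) g=3 f=9, (2,5) g=1 f=7, (3,3) g=4 f=9, (3,5) g=4 f=9, (4,4) g=4 f=7]
step 3: expand (4,4) (f=7, h=3) → closed; open now [(0,4) g=2 f=9, (0,5) g=1 f=9, (1,3) g=2 f=9, (2,3) g=3 f=9, (2,5) g=1 f=7, (3,3) g=4 f=9, (3,5) g=4 f=9, (4,3) g=5 f=9, (4,5) g=5 f=9, (5,4) g=5 f=7]

order=[(2,4) → (3,4) → (4,4)]; open=[(0,4) g=2 f=9, (0,5) g=1 f=9, (1,3) g=2 f=9, (2,3) g=3 f=9, (2,5) g=1 f=7, (3,3) g=4 f=9, (3,5) g=4 f=9, (4,3) g=5 f=9, (4,5) g=5 f=9, (5,4) g=5 f=7]; closed=[(1,4), (1,5), (2,4), (3,4), (4,4)]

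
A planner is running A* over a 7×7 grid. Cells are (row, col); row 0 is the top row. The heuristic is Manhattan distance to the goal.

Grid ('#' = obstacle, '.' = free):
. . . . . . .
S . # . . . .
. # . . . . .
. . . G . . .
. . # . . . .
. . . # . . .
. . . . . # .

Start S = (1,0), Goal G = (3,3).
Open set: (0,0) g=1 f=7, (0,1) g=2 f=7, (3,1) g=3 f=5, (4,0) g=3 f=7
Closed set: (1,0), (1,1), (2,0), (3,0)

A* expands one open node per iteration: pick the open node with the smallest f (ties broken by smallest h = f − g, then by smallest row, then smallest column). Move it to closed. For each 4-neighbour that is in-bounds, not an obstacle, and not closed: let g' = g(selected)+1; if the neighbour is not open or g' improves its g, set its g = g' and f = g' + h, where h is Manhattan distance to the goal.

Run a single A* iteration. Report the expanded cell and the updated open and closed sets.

expanded=(3,1); open=[(0,0) g=1 f=7, (0,1) g=2 f=7, (3,2) g=4 f=5, (4,0) g=3 f=7, (4,1) g=4 f=7]; closed=[(1,0), (1,1), (2,0), (3,0), (3,1)]

step 1: expand (3,1) (f=5, h=2) → closed; open now [(0,0) g=1 f=7, (0,1) g=2 f=7, (3,2) g=4 f=5, (4,0) g=3 f=7, (4,1) g=4 f=7]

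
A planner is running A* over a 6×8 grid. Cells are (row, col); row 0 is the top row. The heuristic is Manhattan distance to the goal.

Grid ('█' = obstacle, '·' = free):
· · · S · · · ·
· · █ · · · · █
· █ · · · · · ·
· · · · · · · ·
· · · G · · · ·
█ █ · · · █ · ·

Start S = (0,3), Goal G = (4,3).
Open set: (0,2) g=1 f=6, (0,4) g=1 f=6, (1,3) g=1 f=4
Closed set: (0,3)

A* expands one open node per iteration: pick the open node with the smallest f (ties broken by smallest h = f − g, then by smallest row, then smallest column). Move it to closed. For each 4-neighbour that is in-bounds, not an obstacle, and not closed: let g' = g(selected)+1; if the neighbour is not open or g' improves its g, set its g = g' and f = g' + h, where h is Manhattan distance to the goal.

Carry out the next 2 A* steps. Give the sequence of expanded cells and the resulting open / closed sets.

step 1: expand (1,3) (f=4, h=3) → closed; open now [(0,2) g=1 f=6, (0,4) g=1 f=6, (1,4) g=2 f=6, (2,3) g=2 f=4]
step 2: expand (2,3) (f=4, h=2) → closed; open now [(0,2) g=1 f=6, (0,4) g=1 f=6, (1,4) g=2 f=6, (2,2) g=3 f=6, (2,4) g=3 f=6, (3,3) g=3 f=4]

order=[(1,3) → (2,3)]; open=[(0,2) g=1 f=6, (0,4) g=1 f=6, (1,4) g=2 f=6, (2,2) g=3 f=6, (2,4) g=3 f=6, (3,3) g=3 f=4]; closed=[(0,3), (1,3), (2,3)]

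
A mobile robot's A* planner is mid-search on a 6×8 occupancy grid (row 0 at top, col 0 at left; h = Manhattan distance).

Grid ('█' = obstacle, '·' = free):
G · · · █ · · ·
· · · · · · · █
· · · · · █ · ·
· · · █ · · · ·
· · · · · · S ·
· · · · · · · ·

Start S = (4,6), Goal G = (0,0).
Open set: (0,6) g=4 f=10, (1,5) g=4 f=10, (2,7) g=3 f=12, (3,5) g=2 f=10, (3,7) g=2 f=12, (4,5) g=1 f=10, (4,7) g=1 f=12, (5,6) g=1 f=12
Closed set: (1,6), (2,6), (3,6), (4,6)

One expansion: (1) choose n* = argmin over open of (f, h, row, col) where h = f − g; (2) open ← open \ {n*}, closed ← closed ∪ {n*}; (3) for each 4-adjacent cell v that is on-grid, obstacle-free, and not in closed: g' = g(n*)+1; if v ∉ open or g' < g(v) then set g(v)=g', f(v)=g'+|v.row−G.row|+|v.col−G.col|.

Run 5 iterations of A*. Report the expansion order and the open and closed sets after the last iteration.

step 1: expand (0,6) (f=10, h=6) → closed; open now [(0,5) g=5 f=10, (0,7) g=5 f=12, (1,5) g=4 f=10, (2,7) g=3 f=12, (3,5) g=2 f=10, (3,7) g=2 f=12, (4,5) g=1 f=10, (4,7) g=1 f=12, (5,6) g=1 f=12]
step 2: expand (0,5) (f=10, h=5) → closed; open now [(0,7) g=5 f=12, (1,5) g=4 f=10, (2,7) g=3 f=12, (3,5) g=2 f=10, (3,7) g=2 f=12, (4,5) g=1 f=10, (4,7) g=1 f=12, (5,6) g=1 f=12]
step 3: expand (1,5) (f=10, h=6) → closed; open now [(0,7) g=5 f=12, (1,4) g=5 f=10, (2,7) g=3 f=12, (3,5) g=2 f=10, (3,7) g=2 f=12, (4,5) g=1 f=10, (4,7) g=1 f=12, (5,6) g=1 f=12]
step 4: expand (1,4) (f=10, h=5) → closed; open now [(0,7) g=5 f=12, (1,3) g=6 f=10, (2,4) g=6 f=12, (2,7) g=3 f=12, (3,5) g=2 f=10, (3,7) g=2 f=12, (4,5) g=1 f=10, (4,7) g=1 f=12, (5,6) g=1 f=12]
step 5: expand (1,3) (f=10, h=4) → closed; open now [(0,3) g=7 f=10, (0,7) g=5 f=12, (1,2) g=7 f=10, (2,3) g=7 f=12, (2,4) g=6 f=12, (2,7) g=3 f=12, (3,5) g=2 f=10, (3,7) g=2 f=12, (4,5) g=1 f=10, (4,7) g=1 f=12, (5,6) g=1 f=12]

order=[(0,6) → (0,5) → (1,5) → (1,4) → (1,3)]; open=[(0,3) g=7 f=10, (0,7) g=5 f=12, (1,2) g=7 f=10, (2,3) g=7 f=12, (2,4) g=6 f=12, (2,7) g=3 f=12, (3,5) g=2 f=10, (3,7) g=2 f=12, (4,5) g=1 f=10, (4,7) g=1 f=12, (5,6) g=1 f=12]; closed=[(0,5), (0,6), (1,3), (1,4), (1,5), (1,6), (2,6), (3,6), (4,6)]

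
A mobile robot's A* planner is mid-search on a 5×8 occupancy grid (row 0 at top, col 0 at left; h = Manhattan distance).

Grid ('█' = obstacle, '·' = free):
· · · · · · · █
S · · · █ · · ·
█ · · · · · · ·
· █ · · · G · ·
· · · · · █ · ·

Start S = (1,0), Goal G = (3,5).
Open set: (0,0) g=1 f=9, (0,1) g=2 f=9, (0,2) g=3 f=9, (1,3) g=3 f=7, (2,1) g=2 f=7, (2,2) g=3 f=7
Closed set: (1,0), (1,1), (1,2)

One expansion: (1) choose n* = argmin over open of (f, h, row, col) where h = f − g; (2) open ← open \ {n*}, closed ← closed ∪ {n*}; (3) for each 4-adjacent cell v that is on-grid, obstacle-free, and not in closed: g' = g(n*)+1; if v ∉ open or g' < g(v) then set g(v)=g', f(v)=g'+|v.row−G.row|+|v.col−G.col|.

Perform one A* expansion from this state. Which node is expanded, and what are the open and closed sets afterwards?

step 1: expand (1,3) (f=7, h=4) → closed; open now [(0,0) g=1 f=9, (0,1) g=2 f=9, (0,2) g=3 f=9, (0,3) g=4 f=9, (2,1) g=2 f=7, (2,2) g=3 f=7, (2,3) g=4 f=7]

expanded=(1,3); open=[(0,0) g=1 f=9, (0,1) g=2 f=9, (0,2) g=3 f=9, (0,3) g=4 f=9, (2,1) g=2 f=7, (2,2) g=3 f=7, (2,3) g=4 f=7]; closed=[(1,0), (1,1), (1,2), (1,3)]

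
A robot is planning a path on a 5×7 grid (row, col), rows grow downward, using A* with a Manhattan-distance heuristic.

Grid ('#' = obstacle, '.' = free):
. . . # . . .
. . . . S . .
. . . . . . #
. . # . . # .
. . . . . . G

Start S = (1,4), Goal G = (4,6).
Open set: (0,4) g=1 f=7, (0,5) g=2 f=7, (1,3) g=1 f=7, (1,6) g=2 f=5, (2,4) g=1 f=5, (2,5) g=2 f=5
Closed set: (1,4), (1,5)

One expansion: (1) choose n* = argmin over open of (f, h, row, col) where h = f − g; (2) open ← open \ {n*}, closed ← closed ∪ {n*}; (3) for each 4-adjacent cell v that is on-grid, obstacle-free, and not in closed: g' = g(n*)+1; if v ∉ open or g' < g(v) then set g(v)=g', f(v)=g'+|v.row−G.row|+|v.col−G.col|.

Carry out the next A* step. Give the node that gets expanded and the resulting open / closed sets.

expanded=(1,6); open=[(0,4) g=1 f=7, (0,5) g=2 f=7, (0,6) g=3 f=7, (1,3) g=1 f=7, (2,4) g=1 f=5, (2,5) g=2 f=5]; closed=[(1,4), (1,5), (1,6)]

step 1: expand (1,6) (f=5, h=3) → closed; open now [(0,4) g=1 f=7, (0,5) g=2 f=7, (0,6) g=3 f=7, (1,3) g=1 f=7, (2,4) g=1 f=5, (2,5) g=2 f=5]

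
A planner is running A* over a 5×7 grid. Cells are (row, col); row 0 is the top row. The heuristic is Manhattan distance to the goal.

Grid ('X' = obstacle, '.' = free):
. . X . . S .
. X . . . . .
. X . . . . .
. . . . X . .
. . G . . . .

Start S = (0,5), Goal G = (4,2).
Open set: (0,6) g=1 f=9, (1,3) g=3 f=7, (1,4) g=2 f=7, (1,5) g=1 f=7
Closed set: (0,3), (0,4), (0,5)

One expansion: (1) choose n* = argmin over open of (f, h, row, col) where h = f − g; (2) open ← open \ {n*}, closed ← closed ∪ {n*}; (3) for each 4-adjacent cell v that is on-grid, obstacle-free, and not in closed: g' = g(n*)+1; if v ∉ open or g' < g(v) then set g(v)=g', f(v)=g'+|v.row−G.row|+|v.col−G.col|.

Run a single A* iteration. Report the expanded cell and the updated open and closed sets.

expanded=(1,3); open=[(0,6) g=1 f=9, (1,2) g=4 f=7, (1,4) g=2 f=7, (1,5) g=1 f=7, (2,3) g=4 f=7]; closed=[(0,3), (0,4), (0,5), (1,3)]

step 1: expand (1,3) (f=7, h=4) → closed; open now [(0,6) g=1 f=9, (1,2) g=4 f=7, (1,4) g=2 f=7, (1,5) g=1 f=7, (2,3) g=4 f=7]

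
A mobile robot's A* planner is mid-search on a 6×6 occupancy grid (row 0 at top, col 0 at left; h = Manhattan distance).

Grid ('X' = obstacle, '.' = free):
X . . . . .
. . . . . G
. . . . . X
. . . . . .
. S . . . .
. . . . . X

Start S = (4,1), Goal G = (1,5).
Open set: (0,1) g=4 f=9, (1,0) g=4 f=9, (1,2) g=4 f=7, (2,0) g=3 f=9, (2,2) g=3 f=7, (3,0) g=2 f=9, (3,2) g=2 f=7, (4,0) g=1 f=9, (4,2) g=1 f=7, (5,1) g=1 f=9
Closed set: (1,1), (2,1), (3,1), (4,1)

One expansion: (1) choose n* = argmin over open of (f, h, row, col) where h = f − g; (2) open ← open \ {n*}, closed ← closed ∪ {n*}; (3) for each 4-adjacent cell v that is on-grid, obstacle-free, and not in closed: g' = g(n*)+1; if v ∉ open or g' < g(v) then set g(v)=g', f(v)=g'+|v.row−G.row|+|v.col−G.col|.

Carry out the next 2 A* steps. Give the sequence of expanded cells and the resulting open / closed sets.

step 1: expand (1,2) (f=7, h=3) → closed; open now [(0,1) g=4 f=9, (0,2) g=5 f=9, (1,0) g=4 f=9, (1,3) g=5 f=7, (2,0) g=3 f=9, (2,2) g=3 f=7, (3,0) g=2 f=9, (3,2) g=2 f=7, (4,0) g=1 f=9, (4,2) g=1 f=7, (5,1) g=1 f=9]
step 2: expand (1,3) (f=7, h=2) → closed; open now [(0,1) g=4 f=9, (0,2) g=5 f=9, (0,3) g=6 f=9, (1,0) g=4 f=9, (1,4) g=6 f=7, (2,0) g=3 f=9, (2,2) g=3 f=7, (2,3) g=6 f=9, (3,0) g=2 f=9, (3,2) g=2 f=7, (4,0) g=1 f=9, (4,2) g=1 f=7, (5,1) g=1 f=9]

order=[(1,2) → (1,3)]; open=[(0,1) g=4 f=9, (0,2) g=5 f=9, (0,3) g=6 f=9, (1,0) g=4 f=9, (1,4) g=6 f=7, (2,0) g=3 f=9, (2,2) g=3 f=7, (2,3) g=6 f=9, (3,0) g=2 f=9, (3,2) g=2 f=7, (4,0) g=1 f=9, (4,2) g=1 f=7, (5,1) g=1 f=9]; closed=[(1,1), (1,2), (1,3), (2,1), (3,1), (4,1)]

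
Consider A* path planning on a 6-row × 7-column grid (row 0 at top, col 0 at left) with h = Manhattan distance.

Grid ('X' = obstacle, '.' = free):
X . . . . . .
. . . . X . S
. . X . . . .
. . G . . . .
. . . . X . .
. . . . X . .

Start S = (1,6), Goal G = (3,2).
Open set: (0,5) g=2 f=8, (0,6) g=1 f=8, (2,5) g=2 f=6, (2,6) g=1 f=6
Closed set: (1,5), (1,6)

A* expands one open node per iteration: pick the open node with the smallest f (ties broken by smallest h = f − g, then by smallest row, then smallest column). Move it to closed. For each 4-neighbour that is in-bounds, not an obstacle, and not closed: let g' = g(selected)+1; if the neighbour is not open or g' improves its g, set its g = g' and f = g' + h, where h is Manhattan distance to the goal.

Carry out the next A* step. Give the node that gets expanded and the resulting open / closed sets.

step 1: expand (2,5) (f=6, h=4) → closed; open now [(0,5) g=2 f=8, (0,6) g=1 f=8, (2,4) g=3 f=6, (2,6) g=1 f=6, (3,5) g=3 f=6]

expanded=(2,5); open=[(0,5) g=2 f=8, (0,6) g=1 f=8, (2,4) g=3 f=6, (2,6) g=1 f=6, (3,5) g=3 f=6]; closed=[(1,5), (1,6), (2,5)]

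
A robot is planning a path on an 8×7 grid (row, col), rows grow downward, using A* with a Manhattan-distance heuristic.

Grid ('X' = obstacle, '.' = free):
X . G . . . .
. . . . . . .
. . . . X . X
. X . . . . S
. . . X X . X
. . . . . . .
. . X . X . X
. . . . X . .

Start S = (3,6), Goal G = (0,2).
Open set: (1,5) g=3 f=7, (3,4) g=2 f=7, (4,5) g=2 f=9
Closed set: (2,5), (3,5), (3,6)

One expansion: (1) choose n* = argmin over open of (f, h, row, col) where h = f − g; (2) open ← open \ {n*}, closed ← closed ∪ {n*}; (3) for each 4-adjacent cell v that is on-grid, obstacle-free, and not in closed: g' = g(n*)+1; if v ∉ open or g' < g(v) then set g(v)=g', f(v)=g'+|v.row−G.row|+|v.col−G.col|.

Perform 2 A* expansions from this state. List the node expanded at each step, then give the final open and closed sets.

step 1: expand (1,5) (f=7, h=4) → closed; open now [(0,5) g=4 f=7, (1,4) g=4 f=7, (1,6) g=4 f=9, (3,4) g=2 f=7, (4,5) g=2 f=9]
step 2: expand (0,5) (f=7, h=3) → closed; open now [(0,4) g=5 f=7, (0,6) g=5 f=9, (1,4) g=4 f=7, (1,6) g=4 f=9, (3,4) g=2 f=7, (4,5) g=2 f=9]

order=[(1,5) → (0,5)]; open=[(0,4) g=5 f=7, (0,6) g=5 f=9, (1,4) g=4 f=7, (1,6) g=4 f=9, (3,4) g=2 f=7, (4,5) g=2 f=9]; closed=[(0,5), (1,5), (2,5), (3,5), (3,6)]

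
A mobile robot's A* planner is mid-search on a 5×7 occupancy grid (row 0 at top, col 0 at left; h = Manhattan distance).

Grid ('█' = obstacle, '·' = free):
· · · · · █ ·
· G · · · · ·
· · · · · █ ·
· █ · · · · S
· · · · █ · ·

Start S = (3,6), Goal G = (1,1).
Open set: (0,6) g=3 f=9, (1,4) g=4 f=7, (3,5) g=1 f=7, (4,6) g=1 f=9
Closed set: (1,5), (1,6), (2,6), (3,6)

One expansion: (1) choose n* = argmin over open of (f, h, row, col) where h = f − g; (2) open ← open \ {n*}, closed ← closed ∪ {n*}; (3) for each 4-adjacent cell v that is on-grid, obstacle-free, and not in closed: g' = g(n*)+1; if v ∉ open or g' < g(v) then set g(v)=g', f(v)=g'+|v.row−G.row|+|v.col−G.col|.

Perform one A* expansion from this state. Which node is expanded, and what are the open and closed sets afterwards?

step 1: expand (1,4) (f=7, h=3) → closed; open now [(0,4) g=5 f=9, (0,6) g=3 f=9, (1,3) g=5 f=7, (2,4) g=5 f=9, (3,5) g=1 f=7, (4,6) g=1 f=9]

expanded=(1,4); open=[(0,4) g=5 f=9, (0,6) g=3 f=9, (1,3) g=5 f=7, (2,4) g=5 f=9, (3,5) g=1 f=7, (4,6) g=1 f=9]; closed=[(1,4), (1,5), (1,6), (2,6), (3,6)]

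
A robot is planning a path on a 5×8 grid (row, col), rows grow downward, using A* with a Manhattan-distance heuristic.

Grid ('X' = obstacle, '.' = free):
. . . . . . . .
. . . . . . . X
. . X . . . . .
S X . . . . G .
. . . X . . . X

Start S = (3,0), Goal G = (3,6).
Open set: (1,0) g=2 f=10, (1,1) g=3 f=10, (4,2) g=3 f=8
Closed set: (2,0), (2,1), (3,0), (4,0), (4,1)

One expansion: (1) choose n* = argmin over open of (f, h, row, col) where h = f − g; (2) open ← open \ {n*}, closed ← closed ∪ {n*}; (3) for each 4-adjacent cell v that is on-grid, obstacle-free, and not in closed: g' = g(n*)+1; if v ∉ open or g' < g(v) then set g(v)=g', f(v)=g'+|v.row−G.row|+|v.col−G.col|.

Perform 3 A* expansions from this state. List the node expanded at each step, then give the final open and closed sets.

step 1: expand (4,2) (f=8, h=5) → closed; open now [(1,0) g=2 f=10, (1,1) g=3 f=10, (3,2) g=4 f=8]
step 2: expand (3,2) (f=8, h=4) → closed; open now [(1,0) g=2 f=10, (1,1) g=3 f=10, (3,3) g=5 f=8]
step 3: expand (3,3) (f=8, h=3) → closed; open now [(1,0) g=2 f=10, (1,1) g=3 f=10, (2,3) g=6 f=10, (3,4) g=6 f=8]

order=[(4,2) → (3,2) → (3,3)]; open=[(1,0) g=2 f=10, (1,1) g=3 f=10, (2,3) g=6 f=10, (3,4) g=6 f=8]; closed=[(2,0), (2,1), (3,0), (3,2), (3,3), (4,0), (4,1), (4,2)]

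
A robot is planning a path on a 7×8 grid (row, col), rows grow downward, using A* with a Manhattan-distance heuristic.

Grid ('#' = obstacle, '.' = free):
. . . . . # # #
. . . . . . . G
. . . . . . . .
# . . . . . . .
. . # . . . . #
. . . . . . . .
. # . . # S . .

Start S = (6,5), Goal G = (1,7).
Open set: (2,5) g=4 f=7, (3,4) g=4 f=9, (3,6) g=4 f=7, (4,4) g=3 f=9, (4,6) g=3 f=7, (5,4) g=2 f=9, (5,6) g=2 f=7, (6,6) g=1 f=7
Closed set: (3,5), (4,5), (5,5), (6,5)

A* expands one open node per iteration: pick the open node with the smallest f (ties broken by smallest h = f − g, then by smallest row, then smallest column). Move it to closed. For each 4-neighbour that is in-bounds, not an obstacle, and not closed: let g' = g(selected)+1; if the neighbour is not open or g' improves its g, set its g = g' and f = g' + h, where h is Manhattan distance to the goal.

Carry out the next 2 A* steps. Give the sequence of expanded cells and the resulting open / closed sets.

step 1: expand (2,5) (f=7, h=3) → closed; open now [(1,5) g=5 f=7, (2,4) g=5 f=9, (2,6) g=5 f=7, (3,4) g=4 f=9, (3,6) g=4 f=7, (4,4) g=3 f=9, (4,6) g=3 f=7, (5,4) g=2 f=9, (5,6) g=2 f=7, (6,6) g=1 f=7]
step 2: expand (1,5) (f=7, h=2) → closed; open now [(1,4) g=6 f=9, (1,6) g=6 f=7, (2,4) g=5 f=9, (2,6) g=5 f=7, (3,4) g=4 f=9, (3,6) g=4 f=7, (4,4) g=3 f=9, (4,6) g=3 f=7, (5,4) g=2 f=9, (5,6) g=2 f=7, (6,6) g=1 f=7]

order=[(2,5) → (1,5)]; open=[(1,4) g=6 f=9, (1,6) g=6 f=7, (2,4) g=5 f=9, (2,6) g=5 f=7, (3,4) g=4 f=9, (3,6) g=4 f=7, (4,4) g=3 f=9, (4,6) g=3 f=7, (5,4) g=2 f=9, (5,6) g=2 f=7, (6,6) g=1 f=7]; closed=[(1,5), (2,5), (3,5), (4,5), (5,5), (6,5)]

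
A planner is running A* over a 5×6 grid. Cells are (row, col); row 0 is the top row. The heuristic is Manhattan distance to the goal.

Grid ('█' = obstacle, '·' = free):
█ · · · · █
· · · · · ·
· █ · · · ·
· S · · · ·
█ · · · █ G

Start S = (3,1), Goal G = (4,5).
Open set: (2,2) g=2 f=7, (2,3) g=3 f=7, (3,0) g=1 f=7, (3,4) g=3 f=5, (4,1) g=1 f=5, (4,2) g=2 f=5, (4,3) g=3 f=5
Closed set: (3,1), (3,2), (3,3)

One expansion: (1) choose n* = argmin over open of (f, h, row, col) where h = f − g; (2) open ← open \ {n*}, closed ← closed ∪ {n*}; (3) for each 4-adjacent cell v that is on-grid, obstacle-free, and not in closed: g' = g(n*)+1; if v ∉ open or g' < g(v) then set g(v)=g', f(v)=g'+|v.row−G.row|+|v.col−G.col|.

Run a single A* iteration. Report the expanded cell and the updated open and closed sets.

step 1: expand (3,4) (f=5, h=2) → closed; open now [(2,2) g=2 f=7, (2,3) g=3 f=7, (2,4) g=4 f=7, (3,0) g=1 f=7, (3,5) g=4 f=5, (4,1) g=1 f=5, (4,2) g=2 f=5, (4,3) g=3 f=5]

expanded=(3,4); open=[(2,2) g=2 f=7, (2,3) g=3 f=7, (2,4) g=4 f=7, (3,0) g=1 f=7, (3,5) g=4 f=5, (4,1) g=1 f=5, (4,2) g=2 f=5, (4,3) g=3 f=5]; closed=[(3,1), (3,2), (3,3), (3,4)]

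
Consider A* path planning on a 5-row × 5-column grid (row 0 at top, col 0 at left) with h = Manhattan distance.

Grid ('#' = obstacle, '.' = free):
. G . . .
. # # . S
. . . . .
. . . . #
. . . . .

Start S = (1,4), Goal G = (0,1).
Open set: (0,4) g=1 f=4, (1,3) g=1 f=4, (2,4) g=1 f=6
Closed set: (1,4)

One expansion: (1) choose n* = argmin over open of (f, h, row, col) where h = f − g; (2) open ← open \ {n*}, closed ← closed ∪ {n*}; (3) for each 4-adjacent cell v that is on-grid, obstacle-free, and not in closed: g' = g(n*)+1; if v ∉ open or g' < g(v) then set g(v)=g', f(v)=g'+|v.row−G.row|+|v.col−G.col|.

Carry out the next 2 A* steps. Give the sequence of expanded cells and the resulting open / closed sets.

order=[(0,4) → (0,3)]; open=[(0,2) g=3 f=4, (1,3) g=1 f=4, (2,4) g=1 f=6]; closed=[(0,3), (0,4), (1,4)]

step 1: expand (0,4) (f=4, h=3) → closed; open now [(0,3) g=2 f=4, (1,3) g=1 f=4, (2,4) g=1 f=6]
step 2: expand (0,3) (f=4, h=2) → closed; open now [(0,2) g=3 f=4, (1,3) g=1 f=4, (2,4) g=1 f=6]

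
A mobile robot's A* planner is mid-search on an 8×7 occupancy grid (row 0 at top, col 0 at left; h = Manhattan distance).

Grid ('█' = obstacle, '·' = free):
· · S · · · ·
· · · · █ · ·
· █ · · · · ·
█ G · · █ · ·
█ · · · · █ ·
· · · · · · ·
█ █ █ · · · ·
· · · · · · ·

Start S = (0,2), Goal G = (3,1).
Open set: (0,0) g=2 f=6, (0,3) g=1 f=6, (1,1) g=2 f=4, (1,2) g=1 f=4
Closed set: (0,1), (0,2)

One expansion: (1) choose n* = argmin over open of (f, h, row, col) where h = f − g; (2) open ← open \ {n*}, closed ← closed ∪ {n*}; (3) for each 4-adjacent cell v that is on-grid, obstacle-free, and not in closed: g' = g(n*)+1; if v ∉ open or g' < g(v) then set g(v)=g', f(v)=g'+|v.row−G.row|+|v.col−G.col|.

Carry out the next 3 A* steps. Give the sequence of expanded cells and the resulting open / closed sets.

step 1: expand (1,1) (f=4, h=2) → closed; open now [(0,0) g=2 f=6, (0,3) g=1 f=6, (1,0) g=3 f=6, (1,2) g=1 f=4]
step 2: expand (1,2) (f=4, h=3) → closed; open now [(0,0) g=2 f=6, (0,3) g=1 f=6, (1,0) g=3 f=6, (1,3) g=2 f=6, (2,2) g=2 f=4]
step 3: expand (2,2) (f=4, h=2) → closed; open now [(0,0) g=2 f=6, (0,3) g=1 f=6, (1,0) g=3 f=6, (1,3) g=2 f=6, (2,3) g=3 f=6, (3,2) g=3 f=4]

order=[(1,1) → (1,2) → (2,2)]; open=[(0,0) g=2 f=6, (0,3) g=1 f=6, (1,0) g=3 f=6, (1,3) g=2 f=6, (2,3) g=3 f=6, (3,2) g=3 f=4]; closed=[(0,1), (0,2), (1,1), (1,2), (2,2)]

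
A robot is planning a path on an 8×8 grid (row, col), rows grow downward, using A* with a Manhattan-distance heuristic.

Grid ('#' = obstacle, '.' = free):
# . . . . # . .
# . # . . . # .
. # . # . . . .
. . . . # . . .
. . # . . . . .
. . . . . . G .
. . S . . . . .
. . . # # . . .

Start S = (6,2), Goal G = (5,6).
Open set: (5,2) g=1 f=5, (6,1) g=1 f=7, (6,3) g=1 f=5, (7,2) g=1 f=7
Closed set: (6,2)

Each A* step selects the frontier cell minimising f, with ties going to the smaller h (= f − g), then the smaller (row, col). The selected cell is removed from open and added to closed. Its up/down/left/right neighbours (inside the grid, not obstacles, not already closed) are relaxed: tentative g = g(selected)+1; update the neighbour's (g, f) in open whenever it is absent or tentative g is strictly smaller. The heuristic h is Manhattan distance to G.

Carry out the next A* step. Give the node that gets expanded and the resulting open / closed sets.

step 1: expand (5,2) (f=5, h=4) → closed; open now [(5,1) g=2 f=7, (5,3) g=2 f=5, (6,1) g=1 f=7, (6,3) g=1 f=5, (7,2) g=1 f=7]

expanded=(5,2); open=[(5,1) g=2 f=7, (5,3) g=2 f=5, (6,1) g=1 f=7, (6,3) g=1 f=5, (7,2) g=1 f=7]; closed=[(5,2), (6,2)]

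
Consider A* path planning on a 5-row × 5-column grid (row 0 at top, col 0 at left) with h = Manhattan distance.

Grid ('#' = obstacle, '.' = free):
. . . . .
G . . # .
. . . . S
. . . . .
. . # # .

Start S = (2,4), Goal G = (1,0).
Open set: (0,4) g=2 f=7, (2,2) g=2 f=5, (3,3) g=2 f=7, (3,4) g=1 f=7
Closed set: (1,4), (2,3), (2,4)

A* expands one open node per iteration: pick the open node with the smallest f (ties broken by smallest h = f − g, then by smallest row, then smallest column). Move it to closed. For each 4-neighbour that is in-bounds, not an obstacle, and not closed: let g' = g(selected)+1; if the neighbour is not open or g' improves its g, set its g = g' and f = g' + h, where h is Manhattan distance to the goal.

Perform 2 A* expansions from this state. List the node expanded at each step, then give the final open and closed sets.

step 1: expand (2,2) (f=5, h=3) → closed; open now [(0,4) g=2 f=7, (1,2) g=3 f=5, (2,1) g=3 f=5, (3,2) g=3 f=7, (3,3) g=2 f=7, (3,4) g=1 f=7]
step 2: expand (1,2) (f=5, h=2) → closed; open now [(0,2) g=4 f=7, (0,4) g=2 f=7, (1,1) g=4 f=5, (2,1) g=3 f=5, (3,2) g=3 f=7, (3,3) g=2 f=7, (3,4) g=1 f=7]

order=[(2,2) → (1,2)]; open=[(0,2) g=4 f=7, (0,4) g=2 f=7, (1,1) g=4 f=5, (2,1) g=3 f=5, (3,2) g=3 f=7, (3,3) g=2 f=7, (3,4) g=1 f=7]; closed=[(1,2), (1,4), (2,2), (2,3), (2,4)]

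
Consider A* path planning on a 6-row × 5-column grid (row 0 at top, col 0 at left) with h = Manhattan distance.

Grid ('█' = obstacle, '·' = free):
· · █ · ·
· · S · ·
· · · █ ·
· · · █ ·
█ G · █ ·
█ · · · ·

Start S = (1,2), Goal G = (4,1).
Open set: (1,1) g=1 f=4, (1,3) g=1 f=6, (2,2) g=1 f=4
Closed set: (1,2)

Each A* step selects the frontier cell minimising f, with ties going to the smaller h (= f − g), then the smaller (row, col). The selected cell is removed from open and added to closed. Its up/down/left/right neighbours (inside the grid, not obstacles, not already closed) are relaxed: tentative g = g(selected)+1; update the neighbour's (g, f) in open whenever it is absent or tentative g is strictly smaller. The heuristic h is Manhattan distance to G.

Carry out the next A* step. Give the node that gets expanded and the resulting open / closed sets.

expanded=(1,1); open=[(0,1) g=2 f=6, (1,0) g=2 f=6, (1,3) g=1 f=6, (2,1) g=2 f=4, (2,2) g=1 f=4]; closed=[(1,1), (1,2)]

step 1: expand (1,1) (f=4, h=3) → closed; open now [(0,1) g=2 f=6, (1,0) g=2 f=6, (1,3) g=1 f=6, (2,1) g=2 f=4, (2,2) g=1 f=4]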